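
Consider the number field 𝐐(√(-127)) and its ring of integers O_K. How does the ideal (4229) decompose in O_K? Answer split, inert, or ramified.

-127 mod 4 = 1, hence disc K = -127 and O_K = ℤ[(1+√-127)/2].
4229 ∤ -127, so 4229 is unramified.
Compute (-127/4229) via Euler: 4102^((4229-1)/2) mod 4229 = 1, so (-127/4229) = 1.
(-127/4229) = 1, so 4229 splits.

p splits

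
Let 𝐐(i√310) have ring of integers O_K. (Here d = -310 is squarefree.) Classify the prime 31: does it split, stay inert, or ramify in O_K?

d = -310 ≡ 2 (mod 4), so O_K = ℤ[√-310] and disc(K) = 4d = -1240.
disc(K) = -1240 = 31·(-40), so p = 31 is ramified.

ramified — (31) = 𝔭²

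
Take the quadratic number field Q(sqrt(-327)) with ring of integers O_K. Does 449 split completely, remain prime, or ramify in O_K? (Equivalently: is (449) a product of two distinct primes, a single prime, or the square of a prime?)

-327 mod 4 = 1, hence disc K = -327 and O_K = ℤ[(1+√-327)/2].
449 ∤ -327, so 449 is unramified.
(-327/449) = 122^224 mod 449 = 1, giving Legendre symbol 1.
d is a quadratic residue mod p, hence 449 splits in O_K.

split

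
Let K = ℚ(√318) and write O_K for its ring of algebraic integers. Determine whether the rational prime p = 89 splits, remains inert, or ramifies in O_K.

89 remains inert

d = 318 ≡ 2 (mod 4), so O_K = ℤ[√318] and disc(K) = 4d = 1272.
Since gcd(89, 1272) = 1 the prime 89 does not ramify.
Compute (318/89) via Euler: 51^((89-1)/2) mod 89 = 88, so (318/89) = -1.
(318/89) = -1, so 89 is inert.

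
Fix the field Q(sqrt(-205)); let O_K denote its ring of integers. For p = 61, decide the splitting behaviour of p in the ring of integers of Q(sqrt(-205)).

Since -205 ≢ 1 mod 4, the ring of integers is ℤ[√-205] with discriminant 4·(-205) = -820.
disc(K) = -820 is not divisible by 61; 61 is unramified.
Euler's criterion: (-205)^30 mod 61 = 1. Thus (-205|61) = 1.
(-205/61) = 1, so 61 splits.

splits completely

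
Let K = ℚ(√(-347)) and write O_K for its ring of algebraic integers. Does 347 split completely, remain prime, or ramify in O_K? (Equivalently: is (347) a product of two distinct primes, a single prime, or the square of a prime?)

-347 mod 4 = 1, hence disc K = -347 and O_K = ℤ[(1+√-347)/2].
347 divides disc(K) = -347, so 347 ramifies.

ramified — (347) = 𝔭²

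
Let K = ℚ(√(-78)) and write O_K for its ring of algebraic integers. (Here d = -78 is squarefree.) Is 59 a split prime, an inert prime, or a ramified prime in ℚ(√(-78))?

-78 mod 4 = 2, hence disc K = 4·(-78) = -312 and O_K = ℤ[√-78].
Since gcd(59, -312) = 1 the prime 59 does not ramify.
Compute (-78/59) via Euler: 40^((59-1)/2) mod 59 = 58, so (-78/59) = -1.
(-78/59) = -1, so 59 is inert.

inert — (59) stays prime in O_K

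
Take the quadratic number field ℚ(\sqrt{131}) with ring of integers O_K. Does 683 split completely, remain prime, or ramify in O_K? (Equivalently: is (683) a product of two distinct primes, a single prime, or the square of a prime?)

inert

131 mod 4 = 3, hence disc K = 4·131 = 524 and O_K = ℤ[√131].
Since gcd(683, 524) = 1 the prime 683 does not ramify.
Legendre symbol by Euler's criterion: (131/683) ≡ 131^341 ≡ 682 (mod 683), i.e. (131/683) = -1.
d is a non-residue mod p, hence 683 remains inert in O_K.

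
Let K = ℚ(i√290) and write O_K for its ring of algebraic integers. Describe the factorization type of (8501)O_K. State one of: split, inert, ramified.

8501 remains inert

-290 mod 4 = 2, hence disc K = 4·(-290) = -1160 and O_K = ℤ[√-290].
Since gcd(8501, -1160) = 1 the prime 8501 does not ramify.
Compute (-290/8501) via Euler: 8211^((8501-1)/2) mod 8501 = 8500, so (-290/8501) = -1.
Legendre symbol -1 ⇒ 8501 is inert.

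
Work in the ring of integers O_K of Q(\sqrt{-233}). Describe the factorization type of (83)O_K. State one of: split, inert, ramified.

splits completely

d = -233 ≡ 3 (mod 4), so O_K = ℤ[√-233] and disc(K) = 4d = -932.
Since gcd(83, -932) = 1 the prime 83 does not ramify.
Compute (-233/83) via Euler: 16^((83-1)/2) mod 83 = 1, so (-233/83) = 1.
Legendre symbol 1 ⇒ 83 is split.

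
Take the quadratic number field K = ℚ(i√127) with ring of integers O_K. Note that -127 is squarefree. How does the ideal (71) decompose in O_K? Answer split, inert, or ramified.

Since -127 ≡ 1 mod 4, the ring of integers is ℤ[(1+√-127)/2] with discriminant -127.
disc(K) = -127 is not divisible by 71; 71 is unramified.
Legendre symbol by Euler's criterion: (-127/71) ≡ (-127)^35 ≡ 1 (mod 71), i.e. (-127/71) = 1.
d is a quadratic residue mod p, hence 71 splits in O_K.

p splits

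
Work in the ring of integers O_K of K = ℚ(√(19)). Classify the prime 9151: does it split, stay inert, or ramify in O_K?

d = 19 ≡ 3 (mod 4), so O_K = ℤ[√19] and disc(K) = 4d = 76.
disc(K) = 76 is not divisible by 9151; 9151 is unramified.
Compute (19/9151) via Euler: 19^((9151-1)/2) mod 9151 = 1, so (19/9151) = 1.
d is a quadratic residue mod p, hence 9151 splits in O_K.

split — (9151) = 𝔭₁𝔭₂ with 𝔭₁ ≠ 𝔭₂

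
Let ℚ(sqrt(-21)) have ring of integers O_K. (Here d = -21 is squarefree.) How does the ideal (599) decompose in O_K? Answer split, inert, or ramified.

split

d = -21 ≡ 3 (mod 4), so O_K = ℤ[√-21] and disc(K) = 4d = -84.
Since gcd(599, -84) = 1 the prime 599 does not ramify.
Euler's criterion: (-21)^299 mod 599 = 1. Thus (-21|599) = 1.
d is a quadratic residue mod p, hence 599 splits in O_K.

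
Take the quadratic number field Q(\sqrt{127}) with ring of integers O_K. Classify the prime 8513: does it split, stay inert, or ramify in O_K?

127 mod 4 = 3, hence disc K = 4·127 = 508 and O_K = ℤ[√127].
disc(K) = 508 is not divisible by 8513; 8513 is unramified.
Euler's criterion: 127^4256 mod 8513 = 1. Thus (127|8513) = 1.
(127/8513) = 1, so 8513 splits.

splits completely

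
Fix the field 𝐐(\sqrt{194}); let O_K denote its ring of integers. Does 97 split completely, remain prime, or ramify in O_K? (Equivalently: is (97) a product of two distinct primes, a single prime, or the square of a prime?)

ramified — (97) = 𝔭²

Since 194 ≢ 1 mod 4, the ring of integers is ℤ[√194] with discriminant 4·194 = 776.
disc(K) = 776 = 97·8, so p = 97 is ramified.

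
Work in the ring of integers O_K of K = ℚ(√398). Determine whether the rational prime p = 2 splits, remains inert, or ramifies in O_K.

d = 398 ≡ 2 (mod 4), so O_K = ℤ[√398] and disc(K) = 4d = 1592.
disc(K) = 1592 = 2·796, so p = 2 is ramified.

2 is ramified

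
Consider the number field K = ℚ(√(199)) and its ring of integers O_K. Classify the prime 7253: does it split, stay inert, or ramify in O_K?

199 mod 4 = 3, hence disc K = 4·199 = 796 and O_K = ℤ[√199].
Since gcd(7253, 796) = 1 the prime 7253 does not ramify.
(199/7253) = 199^3626 mod 7253 = 1, giving Legendre symbol 1.
d is a quadratic residue mod p, hence 7253 splits in O_K.

p splits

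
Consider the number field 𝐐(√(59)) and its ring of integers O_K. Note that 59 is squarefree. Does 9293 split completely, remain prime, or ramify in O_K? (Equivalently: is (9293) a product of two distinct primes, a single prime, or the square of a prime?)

remains prime (inert)

d = 59 ≡ 3 (mod 4), so O_K = ℤ[√59] and disc(K) = 4d = 236.
disc(K) = 236 is not divisible by 9293; 9293 is unramified.
Legendre symbol by Euler's criterion: (59/9293) ≡ 59^4646 ≡ 9292 (mod 9293), i.e. (59/9293) = -1.
Legendre symbol -1 ⇒ 9293 is inert.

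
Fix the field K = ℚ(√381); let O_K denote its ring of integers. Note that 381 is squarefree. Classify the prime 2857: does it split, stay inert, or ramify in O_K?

inert — (2857) stays prime in O_K

Since 381 ≡ 1 mod 4, the ring of integers is ℤ[(1+√381)/2] with discriminant 381.
disc(K) = 381 is not divisible by 2857; 2857 is unramified.
(381/2857) = 381^1428 mod 2857 = 2856, giving Legendre symbol -1.
d is a non-residue mod p, hence 2857 remains inert in O_K.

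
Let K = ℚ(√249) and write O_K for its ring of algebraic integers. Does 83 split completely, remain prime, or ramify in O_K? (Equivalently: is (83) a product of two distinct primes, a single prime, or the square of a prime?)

ramified

d = 249 ≡ 1 (mod 4), so O_K = ℤ[(1+√249)/2] and disc(K) = d = 249.
Ramification test: 83 | 249. The prime 83 ramifies in K.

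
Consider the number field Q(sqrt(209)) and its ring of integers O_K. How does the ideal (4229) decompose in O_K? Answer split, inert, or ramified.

209 mod 4 = 1, hence disc K = 209 and O_K = ℤ[(1+√209)/2].
disc(K) = 209 is not divisible by 4229; 4229 is unramified.
Euler's criterion: 209^2114 mod 4229 = 1. Thus (209|4229) = 1.
(209/4229) = 1, so 4229 splits.

4229 splits in O_K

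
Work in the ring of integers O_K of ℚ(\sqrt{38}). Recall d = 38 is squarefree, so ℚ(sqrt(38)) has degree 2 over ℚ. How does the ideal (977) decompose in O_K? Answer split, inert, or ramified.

38 mod 4 = 2, hence disc K = 4·38 = 152 and O_K = ℤ[√38].
977 ∤ 152, so 977 is unramified.
Compute (38/977) via Euler: 38^((977-1)/2) mod 977 = 976, so (38/977) = -1.
(38/977) = -1, so 977 is inert.

inert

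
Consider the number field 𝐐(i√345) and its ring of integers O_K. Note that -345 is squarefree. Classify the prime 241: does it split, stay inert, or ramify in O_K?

d = -345 ≡ 3 (mod 4), so O_K = ℤ[√-345] and disc(K) = 4d = -1380.
disc(K) = -1380 is not divisible by 241; 241 is unramified.
Euler's criterion: (-345)^120 mod 241 = 240. Thus (-345|241) = -1.
d is a non-residue mod p, hence 241 remains inert in O_K.

inert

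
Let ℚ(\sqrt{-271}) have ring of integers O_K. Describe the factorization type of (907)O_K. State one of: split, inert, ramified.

Since -271 ≡ 1 mod 4, the ring of integers is ℤ[(1+√-271)/2] with discriminant -271.
disc(K) = -271 is not divisible by 907; 907 is unramified.
(-271/907) = 636^453 mod 907 = 906, giving Legendre symbol -1.
d is a non-residue mod p, hence 907 remains inert in O_K.

remains prime (inert)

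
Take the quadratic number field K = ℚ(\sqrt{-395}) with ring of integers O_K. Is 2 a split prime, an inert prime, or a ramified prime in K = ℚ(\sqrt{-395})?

-395 mod 4 = 1, hence disc K = -395 and O_K = ℤ[(1+√-395)/2].
disc(K) = -395 is not divisible by 2; 2 is unramified.
For p = 2 with d ≡ 1 (mod 4): d mod 8 = 5, so 2 is inert.

inert — (2) stays prime in O_K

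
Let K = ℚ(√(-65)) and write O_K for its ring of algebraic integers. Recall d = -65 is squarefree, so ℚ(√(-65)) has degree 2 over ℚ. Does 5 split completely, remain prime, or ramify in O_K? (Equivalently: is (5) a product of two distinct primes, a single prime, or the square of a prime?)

ramified — (5) = 𝔭²

-65 mod 4 = 3, hence disc K = 4·(-65) = -260 and O_K = ℤ[√-65].
Ramification test: 5 | -260. The prime 5 ramifies in K.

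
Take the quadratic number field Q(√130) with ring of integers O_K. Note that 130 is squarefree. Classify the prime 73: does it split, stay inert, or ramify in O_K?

Since 130 ≢ 1 mod 4, the ring of integers is ℤ[√130] with discriminant 4·130 = 520.
Since gcd(73, 520) = 1 the prime 73 does not ramify.
Euler's criterion: 130^36 mod 73 = 1. Thus (130|73) = 1.
Legendre symbol 1 ⇒ 73 is split.

split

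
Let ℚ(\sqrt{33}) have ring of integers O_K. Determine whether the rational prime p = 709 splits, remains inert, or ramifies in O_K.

33 mod 4 = 1, hence disc K = 33 and O_K = ℤ[(1+√33)/2].
disc(K) = 33 is not divisible by 709; 709 is unramified.
Legendre symbol by Euler's criterion: (33/709) ≡ 33^354 ≡ 1 (mod 709), i.e. (33/709) = 1.
(33/709) = 1, so 709 splits.

709 splits in O_K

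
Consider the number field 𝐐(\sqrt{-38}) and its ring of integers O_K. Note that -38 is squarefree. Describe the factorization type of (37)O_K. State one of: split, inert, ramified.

d = -38 ≡ 2 (mod 4), so O_K = ℤ[√-38] and disc(K) = 4d = -152.
37 ∤ -152, so 37 is unramified.
Euler's criterion: (-38)^18 mod 37 = 1. Thus (-38|37) = 1.
d is a quadratic residue mod p, hence 37 splits in O_K.

split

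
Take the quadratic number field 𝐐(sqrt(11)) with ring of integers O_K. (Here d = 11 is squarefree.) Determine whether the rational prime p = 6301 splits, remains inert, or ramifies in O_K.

d = 11 ≡ 3 (mod 4), so O_K = ℤ[√11] and disc(K) = 4d = 44.
Since gcd(6301, 44) = 1 the prime 6301 does not ramify.
Euler's criterion: 11^3150 mod 6301 = 1. Thus (11|6301) = 1.
(11/6301) = 1, so 6301 splits.

split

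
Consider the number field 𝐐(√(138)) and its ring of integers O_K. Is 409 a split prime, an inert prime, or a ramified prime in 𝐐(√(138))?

splits completely

d = 138 ≡ 2 (mod 4), so O_K = ℤ[√138] and disc(K) = 4d = 552.
409 ∤ 552, so 409 is unramified.
Compute (138/409) via Euler: 138^((409-1)/2) mod 409 = 1, so (138/409) = 1.
Legendre symbol 1 ⇒ 409 is split.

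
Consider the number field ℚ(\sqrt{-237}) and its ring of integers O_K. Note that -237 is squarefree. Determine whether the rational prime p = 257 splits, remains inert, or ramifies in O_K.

d = -237 ≡ 3 (mod 4), so O_K = ℤ[√-237] and disc(K) = 4d = -948.
Since gcd(257, -948) = 1 the prime 257 does not ramify.
Compute (-237/257) via Euler: 20^((257-1)/2) mod 257 = 256, so (-237/257) = -1.
d is a non-residue mod p, hence 257 remains inert in O_K.

p is inert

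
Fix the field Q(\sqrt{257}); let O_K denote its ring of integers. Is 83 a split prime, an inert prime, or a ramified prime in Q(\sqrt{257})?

Since 257 ≡ 1 mod 4, the ring of integers is ℤ[(1+√257)/2] with discriminant 257.
Since gcd(83, 257) = 1 the prime 83 does not ramify.
Legendre symbol by Euler's criterion: (257/83) ≡ 257^41 ≡ 82 (mod 83), i.e. (257/83) = -1.
d is a non-residue mod p, hence 83 remains inert in O_K.

83 remains inert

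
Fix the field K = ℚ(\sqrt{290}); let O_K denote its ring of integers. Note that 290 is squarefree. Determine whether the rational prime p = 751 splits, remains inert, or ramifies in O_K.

remains prime (inert)

Since 290 ≢ 1 mod 4, the ring of integers is ℤ[√290] with discriminant 4·290 = 1160.
disc(K) = 1160 is not divisible by 751; 751 is unramified.
(290/751) = 290^375 mod 751 = 750, giving Legendre symbol -1.
Legendre symbol -1 ⇒ 751 is inert.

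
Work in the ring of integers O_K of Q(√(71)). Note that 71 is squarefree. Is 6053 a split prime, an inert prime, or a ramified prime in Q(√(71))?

71 mod 4 = 3, hence disc K = 4·71 = 284 and O_K = ℤ[√71].
6053 ∤ 284, so 6053 is unramified.
(71/6053) = 71^3026 mod 6053 = 1, giving Legendre symbol 1.
(71/6053) = 1, so 6053 splits.

p splits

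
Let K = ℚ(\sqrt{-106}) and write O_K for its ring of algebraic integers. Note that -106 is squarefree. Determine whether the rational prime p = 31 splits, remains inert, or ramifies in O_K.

p splits

-106 mod 4 = 2, hence disc K = 4·(-106) = -424 and O_K = ℤ[√-106].
Since gcd(31, -424) = 1 the prime 31 does not ramify.
Compute (-106/31) via Euler: 18^((31-1)/2) mod 31 = 1, so (-106/31) = 1.
(-106/31) = 1, so 31 splits.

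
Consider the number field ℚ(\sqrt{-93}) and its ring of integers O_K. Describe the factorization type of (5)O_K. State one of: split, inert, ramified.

Since -93 ≢ 1 mod 4, the ring of integers is ℤ[√-93] with discriminant 4·(-93) = -372.
Since gcd(5, -372) = 1 the prime 5 does not ramify.
Euler's criterion: (-93)^2 mod 5 = 4. Thus (-93|5) = -1.
(-93/5) = -1, so 5 is inert.

remains prime (inert)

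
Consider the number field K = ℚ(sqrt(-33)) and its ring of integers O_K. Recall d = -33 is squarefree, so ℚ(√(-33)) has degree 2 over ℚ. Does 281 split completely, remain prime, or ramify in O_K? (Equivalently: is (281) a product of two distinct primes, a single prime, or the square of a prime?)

d = -33 ≡ 3 (mod 4), so O_K = ℤ[√-33] and disc(K) = 4d = -132.
281 ∤ -132, so 281 is unramified.
Compute (-33/281) via Euler: 248^((281-1)/2) mod 281 = 1, so (-33/281) = 1.
(-33/281) = 1, so 281 splits.

splits completely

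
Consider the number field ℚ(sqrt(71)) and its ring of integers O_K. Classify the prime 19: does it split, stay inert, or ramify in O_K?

p is inert

Since 71 ≢ 1 mod 4, the ring of integers is ℤ[√71] with discriminant 4·71 = 284.
Since gcd(19, 284) = 1 the prime 19 does not ramify.
Euler's criterion: 71^9 mod 19 = 18. Thus (71|19) = -1.
d is a non-residue mod p, hence 19 remains inert in O_K.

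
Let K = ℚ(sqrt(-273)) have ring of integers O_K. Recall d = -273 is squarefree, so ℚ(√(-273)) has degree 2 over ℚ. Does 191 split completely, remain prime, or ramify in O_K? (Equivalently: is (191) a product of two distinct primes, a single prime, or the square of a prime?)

splits completely

-273 mod 4 = 3, hence disc K = 4·(-273) = -1092 and O_K = ℤ[√-273].
191 ∤ -1092, so 191 is unramified.
Compute (-273/191) via Euler: 109^((191-1)/2) mod 191 = 1, so (-273/191) = 1.
Legendre symbol 1 ⇒ 191 is split.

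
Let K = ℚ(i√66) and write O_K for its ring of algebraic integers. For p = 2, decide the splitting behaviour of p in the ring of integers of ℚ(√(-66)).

-66 mod 4 = 2, hence disc K = 4·(-66) = -264 and O_K = ℤ[√-66].
2 divides disc(K) = -264, so 2 ramifies.

p ramifies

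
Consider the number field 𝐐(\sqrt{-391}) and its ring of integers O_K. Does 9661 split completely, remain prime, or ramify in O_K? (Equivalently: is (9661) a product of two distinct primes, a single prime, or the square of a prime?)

-391 mod 4 = 1, hence disc K = -391 and O_K = ℤ[(1+√-391)/2].
Since gcd(9661, -391) = 1 the prime 9661 does not ramify.
Euler's criterion: (-391)^4830 mod 9661 = 9660. Thus (-391|9661) = -1.
(-391/9661) = -1, so 9661 is inert.

p is inert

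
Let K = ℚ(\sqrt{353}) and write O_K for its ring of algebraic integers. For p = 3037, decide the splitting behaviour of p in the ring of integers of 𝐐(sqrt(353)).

353 mod 4 = 1, hence disc K = 353 and O_K = ℤ[(1+√353)/2].
disc(K) = 353 is not divisible by 3037; 3037 is unramified.
(353/3037) = 353^1518 mod 3037 = 1, giving Legendre symbol 1.
d is a quadratic residue mod p, hence 3037 splits in O_K.

split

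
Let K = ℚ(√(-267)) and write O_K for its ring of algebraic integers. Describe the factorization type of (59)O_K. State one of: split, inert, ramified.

p splits

-267 mod 4 = 1, hence disc K = -267 and O_K = ℤ[(1+√-267)/2].
Since gcd(59, -267) = 1 the prime 59 does not ramify.
Compute (-267/59) via Euler: 28^((59-1)/2) mod 59 = 1, so (-267/59) = 1.
(-267/59) = 1, so 59 splits.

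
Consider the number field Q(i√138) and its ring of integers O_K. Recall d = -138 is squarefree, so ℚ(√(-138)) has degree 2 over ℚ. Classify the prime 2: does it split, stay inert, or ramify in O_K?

ramified — (2) = 𝔭²

d = -138 ≡ 2 (mod 4), so O_K = ℤ[√-138] and disc(K) = 4d = -552.
disc(K) = -552 = 2·(-276), so p = 2 is ramified.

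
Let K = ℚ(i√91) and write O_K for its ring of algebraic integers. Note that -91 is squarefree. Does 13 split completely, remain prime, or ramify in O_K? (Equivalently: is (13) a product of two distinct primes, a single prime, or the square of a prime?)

Since -91 ≡ 1 mod 4, the ring of integers is ℤ[(1+√-91)/2] with discriminant -91.
disc(K) = -91 = 13·(-7), so p = 13 is ramified.

p ramifies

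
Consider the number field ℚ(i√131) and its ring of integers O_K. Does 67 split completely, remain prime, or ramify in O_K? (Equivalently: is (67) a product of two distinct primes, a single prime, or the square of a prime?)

-131 mod 4 = 1, hence disc K = -131 and O_K = ℤ[(1+√-131)/2].
67 ∤ -131, so 67 is unramified.
Euler's criterion: (-131)^33 mod 67 = 66. Thus (-131|67) = -1.
d is a non-residue mod p, hence 67 remains inert in O_K.

remains prime (inert)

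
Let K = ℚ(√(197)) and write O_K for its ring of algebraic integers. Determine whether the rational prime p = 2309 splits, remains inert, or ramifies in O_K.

Since 197 ≡ 1 mod 4, the ring of integers is ℤ[(1+√197)/2] with discriminant 197.
disc(K) = 197 is not divisible by 2309; 2309 is unramified.
(197/2309) = 197^1154 mod 2309 = 1, giving Legendre symbol 1.
Legendre symbol 1 ⇒ 2309 is split.

p splits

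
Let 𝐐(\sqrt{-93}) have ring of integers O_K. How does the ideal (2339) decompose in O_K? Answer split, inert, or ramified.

2339 splits in O_K

d = -93 ≡ 3 (mod 4), so O_K = ℤ[√-93] and disc(K) = 4d = -372.
disc(K) = -372 is not divisible by 2339; 2339 is unramified.
Legendre symbol by Euler's criterion: (-93/2339) ≡ (-93)^1169 ≡ 1 (mod 2339), i.e. (-93/2339) = 1.
d is a quadratic residue mod p, hence 2339 splits in O_K.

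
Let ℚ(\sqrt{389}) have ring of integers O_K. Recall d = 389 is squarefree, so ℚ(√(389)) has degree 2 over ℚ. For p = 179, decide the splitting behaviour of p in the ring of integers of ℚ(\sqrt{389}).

split — (179) = 𝔭₁𝔭₂ with 𝔭₁ ≠ 𝔭₂

Since 389 ≡ 1 mod 4, the ring of integers is ℤ[(1+√389)/2] with discriminant 389.
Since gcd(179, 389) = 1 the prime 179 does not ramify.
Euler's criterion: 389^89 mod 179 = 1. Thus (389|179) = 1.
Legendre symbol 1 ⇒ 179 is split.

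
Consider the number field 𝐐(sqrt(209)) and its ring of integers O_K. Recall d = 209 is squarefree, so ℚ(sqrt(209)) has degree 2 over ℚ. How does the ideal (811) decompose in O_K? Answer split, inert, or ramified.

split — (811) = 𝔭₁𝔭₂ with 𝔭₁ ≠ 𝔭₂

209 mod 4 = 1, hence disc K = 209 and O_K = ℤ[(1+√209)/2].
disc(K) = 209 is not divisible by 811; 811 is unramified.
(209/811) = 209^405 mod 811 = 1, giving Legendre symbol 1.
(209/811) = 1, so 811 splits.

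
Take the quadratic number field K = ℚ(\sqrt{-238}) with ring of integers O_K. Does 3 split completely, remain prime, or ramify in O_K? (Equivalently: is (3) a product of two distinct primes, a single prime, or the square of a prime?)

inert — (3) stays prime in O_K

-238 mod 4 = 2, hence disc K = 4·(-238) = -952 and O_K = ℤ[√-238].
Since gcd(3, -952) = 1 the prime 3 does not ramify.
Compute (-238/3) via Euler: 2^((3-1)/2) mod 3 = 2, so (-238/3) = -1.
Legendre symbol -1 ⇒ 3 is inert.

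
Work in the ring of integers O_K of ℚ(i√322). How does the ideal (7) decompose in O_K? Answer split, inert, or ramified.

Since -322 ≢ 1 mod 4, the ring of integers is ℤ[√-322] with discriminant 4·(-322) = -1288.
7 divides disc(K) = -1288, so 7 ramifies.

ramified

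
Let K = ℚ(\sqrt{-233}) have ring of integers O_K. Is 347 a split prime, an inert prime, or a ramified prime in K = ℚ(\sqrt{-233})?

split

d = -233 ≡ 3 (mod 4), so O_K = ℤ[√-233] and disc(K) = 4d = -932.
Since gcd(347, -932) = 1 the prime 347 does not ramify.
Legendre symbol by Euler's criterion: (-233/347) ≡ (-233)^173 ≡ 1 (mod 347), i.e. (-233/347) = 1.
d is a quadratic residue mod p, hence 347 splits in O_K.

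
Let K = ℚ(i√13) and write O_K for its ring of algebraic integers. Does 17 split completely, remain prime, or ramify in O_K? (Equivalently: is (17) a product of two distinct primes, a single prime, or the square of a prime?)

Since -13 ≢ 1 mod 4, the ring of integers is ℤ[√-13] with discriminant 4·(-13) = -52.
17 ∤ -52, so 17 is unramified.
Legendre symbol by Euler's criterion: (-13/17) ≡ (-13)^8 ≡ 1 (mod 17), i.e. (-13/17) = 1.
Legendre symbol 1 ⇒ 17 is split.

splits completely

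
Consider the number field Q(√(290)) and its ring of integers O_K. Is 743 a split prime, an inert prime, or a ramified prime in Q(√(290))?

p splits

d = 290 ≡ 2 (mod 4), so O_K = ℤ[√290] and disc(K) = 4d = 1160.
disc(K) = 1160 is not divisible by 743; 743 is unramified.
Compute (290/743) via Euler: 290^((743-1)/2) mod 743 = 1, so (290/743) = 1.
d is a quadratic residue mod p, hence 743 splits in O_K.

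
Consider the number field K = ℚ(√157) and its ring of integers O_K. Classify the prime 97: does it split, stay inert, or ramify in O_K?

Since 157 ≡ 1 mod 4, the ring of integers is ℤ[(1+√157)/2] with discriminant 157.
97 ∤ 157, so 97 is unramified.
Euler's criterion: 157^48 mod 97 = 96. Thus (157|97) = -1.
d is a non-residue mod p, hence 97 remains inert in O_K.

remains prime (inert)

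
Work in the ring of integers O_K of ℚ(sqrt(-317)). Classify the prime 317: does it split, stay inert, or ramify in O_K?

d = -317 ≡ 3 (mod 4), so O_K = ℤ[√-317] and disc(K) = 4d = -1268.
disc(K) = -1268 = 317·(-4), so p = 317 is ramified.

ramified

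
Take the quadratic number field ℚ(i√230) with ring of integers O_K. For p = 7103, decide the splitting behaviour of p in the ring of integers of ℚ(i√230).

-230 mod 4 = 2, hence disc K = 4·(-230) = -920 and O_K = ℤ[√-230].
7103 ∤ -920, so 7103 is unramified.
Compute (-230/7103) via Euler: 6873^((7103-1)/2) mod 7103 = 1, so (-230/7103) = 1.
(-230/7103) = 1, so 7103 splits.

splits completely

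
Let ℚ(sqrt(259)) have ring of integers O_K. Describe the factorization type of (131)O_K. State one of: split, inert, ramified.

Since 259 ≢ 1 mod 4, the ring of integers is ℤ[√259] with discriminant 4·259 = 1036.
disc(K) = 1036 is not divisible by 131; 131 is unramified.
Legendre symbol by Euler's criterion: (259/131) ≡ 259^65 ≡ 130 (mod 131), i.e. (259/131) = -1.
Legendre symbol -1 ⇒ 131 is inert.

inert — (131) stays prime in O_K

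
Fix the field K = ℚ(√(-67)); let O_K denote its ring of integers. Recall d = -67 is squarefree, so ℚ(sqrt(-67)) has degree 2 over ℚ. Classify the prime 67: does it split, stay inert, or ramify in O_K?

-67 mod 4 = 1, hence disc K = -67 and O_K = ℤ[(1+√-67)/2].
67 divides disc(K) = -67, so 67 ramifies.

ramified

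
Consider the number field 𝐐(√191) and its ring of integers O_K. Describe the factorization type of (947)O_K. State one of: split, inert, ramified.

split

191 mod 4 = 3, hence disc K = 4·191 = 764 and O_K = ℤ[√191].
947 ∤ 764, so 947 is unramified.
(191/947) = 191^473 mod 947 = 1, giving Legendre symbol 1.
Legendre symbol 1 ⇒ 947 is split.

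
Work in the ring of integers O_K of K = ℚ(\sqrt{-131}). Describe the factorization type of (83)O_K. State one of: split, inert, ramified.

inert

-131 mod 4 = 1, hence disc K = -131 and O_K = ℤ[(1+√-131)/2].
disc(K) = -131 is not divisible by 83; 83 is unramified.
Legendre symbol by Euler's criterion: (-131/83) ≡ (-131)^41 ≡ 82 (mod 83), i.e. (-131/83) = -1.
Legendre symbol -1 ⇒ 83 is inert.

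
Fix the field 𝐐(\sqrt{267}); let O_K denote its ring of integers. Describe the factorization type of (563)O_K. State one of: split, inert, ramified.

remains prime (inert)

267 mod 4 = 3, hence disc K = 4·267 = 1068 and O_K = ℤ[√267].
disc(K) = 1068 is not divisible by 563; 563 is unramified.
Legendre symbol by Euler's criterion: (267/563) ≡ 267^281 ≡ 562 (mod 563), i.e. (267/563) = -1.
(267/563) = -1, so 563 is inert.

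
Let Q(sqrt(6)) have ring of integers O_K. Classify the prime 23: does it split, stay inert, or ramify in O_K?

split — (23) = 𝔭₁𝔭₂ with 𝔭₁ ≠ 𝔭₂

Since 6 ≢ 1 mod 4, the ring of integers is ℤ[√6] with discriminant 4·6 = 24.
disc(K) = 24 is not divisible by 23; 23 is unramified.
(6/23) = 6^11 mod 23 = 1, giving Legendre symbol 1.
(6/23) = 1, so 23 splits.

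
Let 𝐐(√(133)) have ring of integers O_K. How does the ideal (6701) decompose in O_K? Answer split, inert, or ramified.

p is inert

133 mod 4 = 1, hence disc K = 133 and O_K = ℤ[(1+√133)/2].
Since gcd(6701, 133) = 1 the prime 6701 does not ramify.
Compute (133/6701) via Euler: 133^((6701-1)/2) mod 6701 = 6700, so (133/6701) = -1.
Legendre symbol -1 ⇒ 6701 is inert.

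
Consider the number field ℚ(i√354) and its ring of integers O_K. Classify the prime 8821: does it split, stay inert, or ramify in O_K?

8821 splits in O_K

d = -354 ≡ 2 (mod 4), so O_K = ℤ[√-354] and disc(K) = 4d = -1416.
8821 ∤ -1416, so 8821 is unramified.
(-354/8821) = 8467^4410 mod 8821 = 1, giving Legendre symbol 1.
d is a quadratic residue mod p, hence 8821 splits in O_K.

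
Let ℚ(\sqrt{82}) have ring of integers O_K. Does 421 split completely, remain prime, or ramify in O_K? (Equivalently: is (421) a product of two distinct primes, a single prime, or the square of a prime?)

split — (421) = 𝔭₁𝔭₂ with 𝔭₁ ≠ 𝔭₂

d = 82 ≡ 2 (mod 4), so O_K = ℤ[√82] and disc(K) = 4d = 328.
disc(K) = 328 is not divisible by 421; 421 is unramified.
Euler's criterion: 82^210 mod 421 = 1. Thus (82|421) = 1.
(82/421) = 1, so 421 splits.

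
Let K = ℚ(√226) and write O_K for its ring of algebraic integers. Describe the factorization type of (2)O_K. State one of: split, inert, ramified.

226 mod 4 = 2, hence disc K = 4·226 = 904 and O_K = ℤ[√226].
Ramification test: 2 | 904. The prime 2 ramifies in K.

ramified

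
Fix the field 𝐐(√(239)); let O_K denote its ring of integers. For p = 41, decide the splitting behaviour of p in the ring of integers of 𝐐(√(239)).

239 mod 4 = 3, hence disc K = 4·239 = 956 and O_K = ℤ[√239].
disc(K) = 956 is not divisible by 41; 41 is unramified.
(239/41) = 34^20 mod 41 = 40, giving Legendre symbol -1.
Legendre symbol -1 ⇒ 41 is inert.

remains prime (inert)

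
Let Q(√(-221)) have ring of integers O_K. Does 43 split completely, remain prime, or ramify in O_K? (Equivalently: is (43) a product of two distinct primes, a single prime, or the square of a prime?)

inert

-221 mod 4 = 3, hence disc K = 4·(-221) = -884 and O_K = ℤ[√-221].
disc(K) = -884 is not divisible by 43; 43 is unramified.
(-221/43) = 37^21 mod 43 = 42, giving Legendre symbol -1.
d is a non-residue mod p, hence 43 remains inert in O_K.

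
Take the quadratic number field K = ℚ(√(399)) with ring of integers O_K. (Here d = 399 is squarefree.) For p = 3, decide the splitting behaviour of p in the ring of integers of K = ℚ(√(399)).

399 mod 4 = 3, hence disc K = 4·399 = 1596 and O_K = ℤ[√399].
disc(K) = 1596 = 3·532, so p = 3 is ramified.

p ramifies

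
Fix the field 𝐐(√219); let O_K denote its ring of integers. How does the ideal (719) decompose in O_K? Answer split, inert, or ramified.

219 mod 4 = 3, hence disc K = 4·219 = 876 and O_K = ℤ[√219].
Since gcd(719, 876) = 1 the prime 719 does not ramify.
(219/719) = 219^359 mod 719 = 718, giving Legendre symbol -1.
d is a non-residue mod p, hence 719 remains inert in O_K.

p is inert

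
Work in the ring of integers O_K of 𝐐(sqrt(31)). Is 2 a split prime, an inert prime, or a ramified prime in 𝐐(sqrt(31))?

p ramifies

d = 31 ≡ 3 (mod 4), so O_K = ℤ[√31] and disc(K) = 4d = 124.
Ramification test: 2 | 124. The prime 2 ramifies in K.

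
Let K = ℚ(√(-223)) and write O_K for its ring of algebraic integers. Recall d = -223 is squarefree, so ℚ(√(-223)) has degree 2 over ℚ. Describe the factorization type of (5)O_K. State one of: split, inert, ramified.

Since -223 ≡ 1 mod 4, the ring of integers is ℤ[(1+√-223)/2] with discriminant -223.
Since gcd(5, -223) = 1 the prime 5 does not ramify.
Euler's criterion: (-223)^2 mod 5 = 4. Thus (-223|5) = -1.
(-223/5) = -1, so 5 is inert.

p is inert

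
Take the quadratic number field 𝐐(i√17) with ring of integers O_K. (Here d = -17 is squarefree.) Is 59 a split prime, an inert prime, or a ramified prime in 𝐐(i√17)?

-17 mod 4 = 3, hence disc K = 4·(-17) = -68 and O_K = ℤ[√-17].
Since gcd(59, -68) = 1 the prime 59 does not ramify.
Euler's criterion: (-17)^29 mod 59 = 58. Thus (-17|59) = -1.
Legendre symbol -1 ⇒ 59 is inert.

inert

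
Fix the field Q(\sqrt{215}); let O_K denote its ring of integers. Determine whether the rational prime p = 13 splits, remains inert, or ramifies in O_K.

Since 215 ≢ 1 mod 4, the ring of integers is ℤ[√215] with discriminant 4·215 = 860.
Since gcd(13, 860) = 1 the prime 13 does not ramify.
Euler's criterion: 215^6 mod 13 = 12. Thus (215|13) = -1.
d is a non-residue mod p, hence 13 remains inert in O_K.

inert — (13) stays prime in O_K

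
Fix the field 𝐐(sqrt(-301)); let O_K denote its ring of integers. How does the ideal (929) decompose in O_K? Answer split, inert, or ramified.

splits completely

-301 mod 4 = 3, hence disc K = 4·(-301) = -1204 and O_K = ℤ[√-301].
Since gcd(929, -1204) = 1 the prime 929 does not ramify.
Legendre symbol by Euler's criterion: (-301/929) ≡ (-301)^464 ≡ 1 (mod 929), i.e. (-301/929) = 1.
Legendre symbol 1 ⇒ 929 is split.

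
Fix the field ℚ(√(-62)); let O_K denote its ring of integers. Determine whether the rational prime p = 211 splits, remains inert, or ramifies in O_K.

p is inert

Since -62 ≢ 1 mod 4, the ring of integers is ℤ[√-62] with discriminant 4·(-62) = -248.
disc(K) = -248 is not divisible by 211; 211 is unramified.
(-62/211) = 149^105 mod 211 = 210, giving Legendre symbol -1.
(-62/211) = -1, so 211 is inert.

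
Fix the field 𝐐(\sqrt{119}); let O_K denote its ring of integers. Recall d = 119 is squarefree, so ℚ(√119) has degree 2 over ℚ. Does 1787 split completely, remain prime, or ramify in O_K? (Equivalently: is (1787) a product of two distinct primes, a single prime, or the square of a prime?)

p is inert

d = 119 ≡ 3 (mod 4), so O_K = ℤ[√119] and disc(K) = 4d = 476.
1787 ∤ 476, so 1787 is unramified.
Euler's criterion: 119^893 mod 1787 = 1786. Thus (119|1787) = -1.
d is a non-residue mod p, hence 1787 remains inert in O_K.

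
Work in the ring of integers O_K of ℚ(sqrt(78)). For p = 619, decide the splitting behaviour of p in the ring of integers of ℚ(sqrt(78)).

78 mod 4 = 2, hence disc K = 4·78 = 312 and O_K = ℤ[√78].
disc(K) = 312 is not divisible by 619; 619 is unramified.
Compute (78/619) via Euler: 78^((619-1)/2) mod 619 = 618, so (78/619) = -1.
d is a non-residue mod p, hence 619 remains inert in O_K.

619 remains inert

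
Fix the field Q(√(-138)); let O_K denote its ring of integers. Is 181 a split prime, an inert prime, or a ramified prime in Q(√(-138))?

181 splits in O_K

Since -138 ≢ 1 mod 4, the ring of integers is ℤ[√-138] with discriminant 4·(-138) = -552.
disc(K) = -552 is not divisible by 181; 181 is unramified.
Euler's criterion: (-138)^90 mod 181 = 1. Thus (-138|181) = 1.
d is a quadratic residue mod p, hence 181 splits in O_K.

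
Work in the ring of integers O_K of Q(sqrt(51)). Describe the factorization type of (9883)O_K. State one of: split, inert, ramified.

splits completely

Since 51 ≢ 1 mod 4, the ring of integers is ℤ[√51] with discriminant 4·51 = 204.
disc(K) = 204 is not divisible by 9883; 9883 is unramified.
Euler's criterion: 51^4941 mod 9883 = 1. Thus (51|9883) = 1.
d is a quadratic residue mod p, hence 9883 splits in O_K.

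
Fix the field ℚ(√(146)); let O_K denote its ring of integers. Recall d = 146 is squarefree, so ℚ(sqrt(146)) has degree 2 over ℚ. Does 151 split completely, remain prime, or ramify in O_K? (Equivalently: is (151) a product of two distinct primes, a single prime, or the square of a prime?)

inert — (151) stays prime in O_K

Since 146 ≢ 1 mod 4, the ring of integers is ℤ[√146] with discriminant 4·146 = 584.
Since gcd(151, 584) = 1 the prime 151 does not ramify.
(146/151) = 146^75 mod 151 = 150, giving Legendre symbol -1.
(146/151) = -1, so 151 is inert.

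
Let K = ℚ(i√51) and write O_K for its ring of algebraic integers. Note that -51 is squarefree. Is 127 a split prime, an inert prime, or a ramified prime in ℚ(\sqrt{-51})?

-51 mod 4 = 1, hence disc K = -51 and O_K = ℤ[(1+√-51)/2].
Since gcd(127, -51) = 1 the prime 127 does not ramify.
Euler's criterion: (-51)^63 mod 127 = 1. Thus (-51|127) = 1.
Legendre symbol 1 ⇒ 127 is split.

split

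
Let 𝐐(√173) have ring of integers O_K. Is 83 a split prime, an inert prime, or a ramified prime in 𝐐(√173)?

d = 173 ≡ 1 (mod 4), so O_K = ℤ[(1+√173)/2] and disc(K) = d = 173.
disc(K) = 173 is not divisible by 83; 83 is unramified.
Euler's criterion: 173^41 mod 83 = 1. Thus (173|83) = 1.
d is a quadratic residue mod p, hence 83 splits in O_K.

p splits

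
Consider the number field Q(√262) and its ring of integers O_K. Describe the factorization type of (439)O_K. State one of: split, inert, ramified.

inert — (439) stays prime in O_K

d = 262 ≡ 2 (mod 4), so O_K = ℤ[√262] and disc(K) = 4d = 1048.
Since gcd(439, 1048) = 1 the prime 439 does not ramify.
Legendre symbol by Euler's criterion: (262/439) ≡ 262^219 ≡ 438 (mod 439), i.e. (262/439) = -1.
(262/439) = -1, so 439 is inert.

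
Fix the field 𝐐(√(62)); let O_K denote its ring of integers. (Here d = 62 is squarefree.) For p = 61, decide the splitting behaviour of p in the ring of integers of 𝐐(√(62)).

split

d = 62 ≡ 2 (mod 4), so O_K = ℤ[√62] and disc(K) = 4d = 248.
Since gcd(61, 248) = 1 the prime 61 does not ramify.
Legendre symbol by Euler's criterion: (62/61) ≡ 62^30 ≡ 1 (mod 61), i.e. (62/61) = 1.
d is a quadratic residue mod p, hence 61 splits in O_K.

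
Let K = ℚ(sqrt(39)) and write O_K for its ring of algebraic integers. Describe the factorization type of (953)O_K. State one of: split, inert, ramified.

remains prime (inert)

d = 39 ≡ 3 (mod 4), so O_K = ℤ[√39] and disc(K) = 4d = 156.
disc(K) = 156 is not divisible by 953; 953 is unramified.
Euler's criterion: 39^476 mod 953 = 952. Thus (39|953) = -1.
d is a non-residue mod p, hence 953 remains inert in O_K.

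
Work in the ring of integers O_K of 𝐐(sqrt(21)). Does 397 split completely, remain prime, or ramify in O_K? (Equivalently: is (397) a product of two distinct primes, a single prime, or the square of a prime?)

21 mod 4 = 1, hence disc K = 21 and O_K = ℤ[(1+√21)/2].
disc(K) = 21 is not divisible by 397; 397 is unramified.
(21/397) = 21^198 mod 397 = 396, giving Legendre symbol -1.
Legendre symbol -1 ⇒ 397 is inert.

p is inert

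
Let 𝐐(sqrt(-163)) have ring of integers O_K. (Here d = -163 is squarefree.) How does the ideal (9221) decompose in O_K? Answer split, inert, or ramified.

d = -163 ≡ 1 (mod 4), so O_K = ℤ[(1+√-163)/2] and disc(K) = d = -163.
9221 ∤ -163, so 9221 is unramified.
Legendre symbol by Euler's criterion: (-163/9221) ≡ (-163)^4610 ≡ 1 (mod 9221), i.e. (-163/9221) = 1.
Legendre symbol 1 ⇒ 9221 is split.

9221 splits in O_K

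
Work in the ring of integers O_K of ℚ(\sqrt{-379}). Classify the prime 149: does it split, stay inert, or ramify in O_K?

149 splits in O_K

Since -379 ≡ 1 mod 4, the ring of integers is ℤ[(1+√-379)/2] with discriminant -379.
149 ∤ -379, so 149 is unramified.
(-379/149) = 68^74 mod 149 = 1, giving Legendre symbol 1.
Legendre symbol 1 ⇒ 149 is split.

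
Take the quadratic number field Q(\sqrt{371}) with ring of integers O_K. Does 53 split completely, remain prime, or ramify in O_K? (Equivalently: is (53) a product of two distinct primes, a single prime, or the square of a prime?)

53 is ramified

371 mod 4 = 3, hence disc K = 4·371 = 1484 and O_K = ℤ[√371].
disc(K) = 1484 = 53·28, so p = 53 is ramified.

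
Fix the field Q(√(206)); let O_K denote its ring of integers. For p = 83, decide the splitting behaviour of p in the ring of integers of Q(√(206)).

split

206 mod 4 = 2, hence disc K = 4·206 = 824 and O_K = ℤ[√206].
disc(K) = 824 is not divisible by 83; 83 is unramified.
Legendre symbol by Euler's criterion: (206/83) ≡ 206^41 ≡ 1 (mod 83), i.e. (206/83) = 1.
Legendre symbol 1 ⇒ 83 is split.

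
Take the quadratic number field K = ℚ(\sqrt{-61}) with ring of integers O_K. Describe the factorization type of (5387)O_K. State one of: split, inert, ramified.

Since -61 ≢ 1 mod 4, the ring of integers is ℤ[√-61] with discriminant 4·(-61) = -244.
disc(K) = -244 is not divisible by 5387; 5387 is unramified.
Compute (-61/5387) via Euler: 5326^((5387-1)/2) mod 5387 = 5386, so (-61/5387) = -1.
Legendre symbol -1 ⇒ 5387 is inert.

p is inert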